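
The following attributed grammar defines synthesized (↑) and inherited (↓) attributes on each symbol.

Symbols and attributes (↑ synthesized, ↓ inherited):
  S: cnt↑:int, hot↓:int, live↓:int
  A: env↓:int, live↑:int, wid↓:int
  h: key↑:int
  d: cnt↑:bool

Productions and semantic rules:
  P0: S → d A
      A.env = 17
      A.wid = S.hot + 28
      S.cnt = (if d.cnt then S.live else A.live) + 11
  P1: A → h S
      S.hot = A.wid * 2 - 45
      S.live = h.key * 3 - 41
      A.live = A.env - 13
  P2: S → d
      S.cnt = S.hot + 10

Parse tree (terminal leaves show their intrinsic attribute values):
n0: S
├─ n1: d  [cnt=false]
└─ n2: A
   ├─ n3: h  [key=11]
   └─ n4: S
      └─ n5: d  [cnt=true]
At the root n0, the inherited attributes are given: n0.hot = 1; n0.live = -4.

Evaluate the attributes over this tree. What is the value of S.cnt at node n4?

23

1. n0.hot = 1  [given at root]
2. n0.live = -4  [given at root]
3. n1.cnt = false  [terminal]
4. n2.env = 17  [17]
5. n2.wid = 29  [S.hot + 28]
6. n3.key = 11  [terminal]
7. n4.hot = 13  [A.wid * 2 - 45]
8. n4.live = -8  [h.key * 3 - 41]
9. n5.cnt = true  [terminal]
10. n4.cnt = 23  [S.hot + 10]
11. n2.live = 4  [A.env - 13]
12. n0.cnt = 15  [(if d.cnt then S.live else A.live) + 11]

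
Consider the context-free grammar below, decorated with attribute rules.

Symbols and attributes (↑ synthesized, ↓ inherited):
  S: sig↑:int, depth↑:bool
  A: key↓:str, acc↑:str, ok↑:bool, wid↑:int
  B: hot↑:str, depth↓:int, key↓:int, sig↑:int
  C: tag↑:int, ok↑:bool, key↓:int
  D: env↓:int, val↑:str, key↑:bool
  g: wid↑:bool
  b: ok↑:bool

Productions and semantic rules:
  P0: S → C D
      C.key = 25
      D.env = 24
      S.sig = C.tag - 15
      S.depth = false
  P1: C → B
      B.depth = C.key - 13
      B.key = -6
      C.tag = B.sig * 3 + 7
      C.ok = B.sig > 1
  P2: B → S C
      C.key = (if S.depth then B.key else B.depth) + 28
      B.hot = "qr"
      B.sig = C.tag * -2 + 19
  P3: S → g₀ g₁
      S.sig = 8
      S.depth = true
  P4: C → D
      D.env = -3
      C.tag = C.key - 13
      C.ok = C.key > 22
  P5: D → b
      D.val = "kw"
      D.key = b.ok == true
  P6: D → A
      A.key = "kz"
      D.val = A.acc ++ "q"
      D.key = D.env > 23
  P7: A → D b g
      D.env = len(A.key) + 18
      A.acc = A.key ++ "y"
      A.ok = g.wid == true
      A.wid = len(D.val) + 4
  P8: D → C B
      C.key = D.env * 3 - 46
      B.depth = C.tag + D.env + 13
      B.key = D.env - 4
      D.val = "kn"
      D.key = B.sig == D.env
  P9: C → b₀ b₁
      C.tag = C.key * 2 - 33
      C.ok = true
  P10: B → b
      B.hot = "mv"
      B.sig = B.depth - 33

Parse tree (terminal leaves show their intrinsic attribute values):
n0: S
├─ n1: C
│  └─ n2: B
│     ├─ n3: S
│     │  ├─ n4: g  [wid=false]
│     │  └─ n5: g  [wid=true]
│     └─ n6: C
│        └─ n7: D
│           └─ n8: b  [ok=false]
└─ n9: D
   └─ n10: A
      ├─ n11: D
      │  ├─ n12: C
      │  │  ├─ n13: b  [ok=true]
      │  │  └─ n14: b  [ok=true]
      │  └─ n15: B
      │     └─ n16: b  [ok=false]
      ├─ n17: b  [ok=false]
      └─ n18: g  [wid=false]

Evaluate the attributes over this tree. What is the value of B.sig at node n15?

1. n1.key = 25  [25]
2. n2.depth = 12  [C.key - 13]
3. n2.key = -6  [-6]
4. n4.wid = false  [terminal]
5. n5.wid = true  [terminal]
6. n3.sig = 8  [8]
7. n3.depth = true  [true]
8. n6.key = 22  [(if S.depth then B.key else B.depth) + 28]
9. n7.env = -3  [-3]
10. n8.ok = false  [terminal]
11. n7.val = "kw"  ["kw"]
12. n7.key = false  [b.ok == true]
13. n6.tag = 9  [C.key - 13]
14. n6.ok = false  [C.key > 22]
15. n2.hot = "qr"  ["qr"]
16. n2.sig = 1  [C.tag * -2 + 19]
17. n1.tag = 10  [B.sig * 3 + 7]
18. n1.ok = false  [B.sig > 1]
19. n9.env = 24  [24]
20. n10.key = "kz"  ["kz"]
21. n11.env = 20  [len(A.key) + 18]
22. n12.key = 14  [D.env * 3 - 46]
23. n13.ok = true  [terminal]
24. n14.ok = true  [terminal]
25. n12.tag = -5  [C.key * 2 - 33]
26. n12.ok = true  [true]
27. n15.depth = 28  [C.tag + D.env + 13]
28. n15.key = 16  [D.env - 4]
29. n16.ok = false  [terminal]
30. n15.hot = "mv"  ["mv"]
31. n15.sig = -5  [B.depth - 33]
32. n11.val = "kn"  ["kn"]
33. n11.key = false  [B.sig == D.env]
34. n17.ok = false  [terminal]
35. n18.wid = false  [terminal]
36. n10.acc = "kzy"  [A.key ++ "y"]
37. n10.ok = false  [g.wid == true]
38. n10.wid = 6  [len(D.val) + 4]
39. n9.val = "kzyq"  [A.acc ++ "q"]
40. n9.key = true  [D.env > 23]
41. n0.sig = -5  [C.tag - 15]
42. n0.depth = false  [false]

-5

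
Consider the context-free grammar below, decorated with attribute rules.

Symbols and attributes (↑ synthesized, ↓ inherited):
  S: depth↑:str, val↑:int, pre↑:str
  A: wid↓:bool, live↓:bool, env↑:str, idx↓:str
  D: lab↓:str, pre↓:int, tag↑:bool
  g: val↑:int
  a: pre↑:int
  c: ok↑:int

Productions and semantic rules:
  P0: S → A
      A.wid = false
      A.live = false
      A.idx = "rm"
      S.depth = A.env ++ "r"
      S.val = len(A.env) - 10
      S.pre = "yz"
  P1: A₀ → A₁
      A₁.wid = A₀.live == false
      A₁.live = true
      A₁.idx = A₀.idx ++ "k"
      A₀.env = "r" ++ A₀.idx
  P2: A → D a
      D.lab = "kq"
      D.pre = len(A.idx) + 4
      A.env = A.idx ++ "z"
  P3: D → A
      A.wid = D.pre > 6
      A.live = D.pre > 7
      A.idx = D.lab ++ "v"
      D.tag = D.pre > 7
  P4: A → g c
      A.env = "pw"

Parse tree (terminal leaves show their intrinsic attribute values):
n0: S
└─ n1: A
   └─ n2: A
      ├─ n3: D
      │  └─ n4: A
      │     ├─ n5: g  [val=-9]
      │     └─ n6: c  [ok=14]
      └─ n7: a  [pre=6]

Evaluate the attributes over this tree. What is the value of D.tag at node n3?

1. n1.wid = false  [false]
2. n1.live = false  [false]
3. n1.idx = "rm"  ["rm"]
4. n2.wid = true  [A₀.live == false]
5. n2.live = true  [true]
6. n2.idx = "rmk"  [A₀.idx ++ "k"]
7. n3.lab = "kq"  ["kq"]
8. n3.pre = 7  [len(A.idx) + 4]
9. n4.wid = true  [D.pre > 6]
10. n4.live = false  [D.pre > 7]
11. n4.idx = "kqv"  [D.lab ++ "v"]
12. n5.val = -9  [terminal]
13. n6.ok = 14  [terminal]
14. n4.env = "pw"  ["pw"]
15. n3.tag = false  [D.pre > 7]
16. n7.pre = 6  [terminal]
17. n2.env = "rmkz"  [A.idx ++ "z"]
18. n1.env = "rrm"  ["r" ++ A₀.idx]
19. n0.depth = "rrmr"  [A.env ++ "r"]
20. n0.val = -7  [len(A.env) - 10]
21. n0.pre = "yz"  ["yz"]

false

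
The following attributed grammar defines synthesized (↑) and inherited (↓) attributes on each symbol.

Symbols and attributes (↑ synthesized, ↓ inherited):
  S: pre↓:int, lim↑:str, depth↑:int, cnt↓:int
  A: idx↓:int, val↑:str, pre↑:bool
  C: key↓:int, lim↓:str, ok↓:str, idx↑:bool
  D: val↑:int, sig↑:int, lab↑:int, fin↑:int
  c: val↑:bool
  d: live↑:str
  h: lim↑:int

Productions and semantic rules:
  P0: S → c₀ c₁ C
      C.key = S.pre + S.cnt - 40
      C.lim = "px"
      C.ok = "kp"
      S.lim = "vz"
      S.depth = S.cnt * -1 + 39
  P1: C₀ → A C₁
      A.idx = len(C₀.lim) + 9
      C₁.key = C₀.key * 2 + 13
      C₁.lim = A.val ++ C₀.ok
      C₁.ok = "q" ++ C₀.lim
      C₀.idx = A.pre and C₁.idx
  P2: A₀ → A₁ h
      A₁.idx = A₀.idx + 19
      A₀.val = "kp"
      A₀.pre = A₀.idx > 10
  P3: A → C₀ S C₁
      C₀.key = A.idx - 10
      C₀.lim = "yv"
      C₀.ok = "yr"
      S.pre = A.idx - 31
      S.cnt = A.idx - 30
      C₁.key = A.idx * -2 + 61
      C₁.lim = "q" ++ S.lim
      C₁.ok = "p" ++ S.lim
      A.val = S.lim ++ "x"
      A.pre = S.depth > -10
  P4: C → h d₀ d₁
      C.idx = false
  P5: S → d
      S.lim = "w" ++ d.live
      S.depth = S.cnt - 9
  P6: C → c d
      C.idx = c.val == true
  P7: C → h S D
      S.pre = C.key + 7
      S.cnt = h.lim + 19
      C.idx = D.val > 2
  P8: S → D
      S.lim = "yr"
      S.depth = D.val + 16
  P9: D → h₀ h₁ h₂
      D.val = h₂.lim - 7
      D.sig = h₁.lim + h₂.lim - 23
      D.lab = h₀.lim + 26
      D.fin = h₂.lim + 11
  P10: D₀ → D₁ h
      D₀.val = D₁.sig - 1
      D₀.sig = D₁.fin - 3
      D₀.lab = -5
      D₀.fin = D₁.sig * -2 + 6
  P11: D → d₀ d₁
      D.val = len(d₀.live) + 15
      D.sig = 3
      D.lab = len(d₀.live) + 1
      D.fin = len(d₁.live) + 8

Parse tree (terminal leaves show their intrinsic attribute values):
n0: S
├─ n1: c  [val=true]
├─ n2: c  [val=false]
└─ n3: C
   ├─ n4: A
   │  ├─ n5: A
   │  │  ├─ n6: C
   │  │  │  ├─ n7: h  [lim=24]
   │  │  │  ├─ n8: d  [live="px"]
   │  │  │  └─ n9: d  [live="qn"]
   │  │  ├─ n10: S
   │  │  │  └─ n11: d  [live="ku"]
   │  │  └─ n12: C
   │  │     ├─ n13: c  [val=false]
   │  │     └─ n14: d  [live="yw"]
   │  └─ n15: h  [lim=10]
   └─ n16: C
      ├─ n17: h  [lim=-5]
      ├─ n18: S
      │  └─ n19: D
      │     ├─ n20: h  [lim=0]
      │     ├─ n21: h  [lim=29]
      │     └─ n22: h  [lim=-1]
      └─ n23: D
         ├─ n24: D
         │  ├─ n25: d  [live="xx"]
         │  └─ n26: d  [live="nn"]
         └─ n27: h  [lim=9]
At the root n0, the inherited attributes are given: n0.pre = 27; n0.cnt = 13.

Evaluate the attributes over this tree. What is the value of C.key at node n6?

20

1. n0.pre = 27  [given at root]
2. n0.cnt = 13  [given at root]
3. n1.val = true  [terminal]
4. n2.val = false  [terminal]
5. n3.key = 0  [S.pre + S.cnt - 40]
6. n3.lim = "px"  ["px"]
7. n3.ok = "kp"  ["kp"]
8. n4.idx = 11  [len(C₀.lim) + 9]
9. n5.idx = 30  [A₀.idx + 19]
10. n6.key = 20  [A.idx - 10]
11. n6.lim = "yv"  ["yv"]
12. n6.ok = "yr"  ["yr"]
13. n7.lim = 24  [terminal]
14. n8.live = "px"  [terminal]
15. n9.live = "qn"  [terminal]
16. n6.idx = false  [false]
17. n10.pre = -1  [A.idx - 31]
18. n10.cnt = 0  [A.idx - 30]
19. n11.live = "ku"  [terminal]
20. n10.lim = "wku"  ["w" ++ d.live]
21. n10.depth = -9  [S.cnt - 9]
22. n12.key = 1  [A.idx * -2 + 61]
23. n12.lim = "qwku"  ["q" ++ S.lim]
24. n12.ok = "pwku"  ["p" ++ S.lim]
25. n13.val = false  [terminal]
26. n14.live = "yw"  [terminal]
27. n12.idx = false  [c.val == true]
28. n5.val = "wkux"  [S.lim ++ "x"]
29. n5.pre = true  [S.depth > -10]
30. n15.lim = 10  [terminal]
31. n4.val = "kp"  ["kp"]
32. n4.pre = true  [A₀.idx > 10]
33. n16.key = 13  [C₀.key * 2 + 13]
34. n16.lim = "kpkp"  [A.val ++ C₀.ok]
35. n16.ok = "qpx"  ["q" ++ C₀.lim]
36. n17.lim = -5  [terminal]
37. n18.pre = 20  [C.key + 7]
38. n18.cnt = 14  [h.lim + 19]
39. n20.lim = 0  [terminal]
40. n21.lim = 29  [terminal]
41. n22.lim = -1  [terminal]
42. n19.val = -8  [h₂.lim - 7]
43. n19.sig = 5  [h₁.lim + h₂.lim - 23]
44. n19.lab = 26  [h₀.lim + 26]
45. n19.fin = 10  [h₂.lim + 11]
46. n18.lim = "yr"  ["yr"]
47. n18.depth = 8  [D.val + 16]
48. n25.live = "xx"  [terminal]
49. n26.live = "nn"  [terminal]
50. n24.val = 17  [len(d₀.live) + 15]
51. n24.sig = 3  [3]
52. n24.lab = 3  [len(d₀.live) + 1]
53. n24.fin = 10  [len(d₁.live) + 8]
54. n27.lim = 9  [terminal]
55. n23.val = 2  [D₁.sig - 1]
56. n23.sig = 7  [D₁.fin - 3]
57. n23.lab = -5  [-5]
58. n23.fin = 0  [D₁.sig * -2 + 6]
59. n16.idx = false  [D.val > 2]
60. n3.idx = false  [A.pre and C₁.idx]
61. n0.lim = "vz"  ["vz"]
62. n0.depth = 26  [S.cnt * -1 + 39]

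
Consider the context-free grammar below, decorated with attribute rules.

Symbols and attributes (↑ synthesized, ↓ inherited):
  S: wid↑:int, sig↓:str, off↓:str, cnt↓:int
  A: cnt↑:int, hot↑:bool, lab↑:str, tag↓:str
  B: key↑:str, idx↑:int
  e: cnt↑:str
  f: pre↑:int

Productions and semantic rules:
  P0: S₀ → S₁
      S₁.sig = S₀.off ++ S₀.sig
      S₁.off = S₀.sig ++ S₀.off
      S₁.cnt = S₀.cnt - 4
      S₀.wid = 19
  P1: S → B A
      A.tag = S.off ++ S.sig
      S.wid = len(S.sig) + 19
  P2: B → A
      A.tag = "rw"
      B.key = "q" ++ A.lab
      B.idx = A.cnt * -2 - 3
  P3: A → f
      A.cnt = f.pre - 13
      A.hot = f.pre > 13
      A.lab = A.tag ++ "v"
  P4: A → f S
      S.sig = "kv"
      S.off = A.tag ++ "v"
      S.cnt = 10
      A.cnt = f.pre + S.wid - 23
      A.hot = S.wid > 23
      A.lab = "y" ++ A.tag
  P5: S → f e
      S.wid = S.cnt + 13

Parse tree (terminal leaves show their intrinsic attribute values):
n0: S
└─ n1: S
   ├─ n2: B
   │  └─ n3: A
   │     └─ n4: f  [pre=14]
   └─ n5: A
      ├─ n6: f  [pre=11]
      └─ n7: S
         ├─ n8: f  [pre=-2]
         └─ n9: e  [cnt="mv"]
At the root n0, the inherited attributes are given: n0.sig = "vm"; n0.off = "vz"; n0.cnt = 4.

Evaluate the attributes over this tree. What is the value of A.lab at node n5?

1. n0.sig = "vm"  [given at root]
2. n0.off = "vz"  [given at root]
3. n0.cnt = 4  [given at root]
4. n1.sig = "vzvm"  [S₀.off ++ S₀.sig]
5. n1.off = "vmvz"  [S₀.sig ++ S₀.off]
6. n1.cnt = 0  [S₀.cnt - 4]
7. n3.tag = "rw"  ["rw"]
8. n4.pre = 14  [terminal]
9. n3.cnt = 1  [f.pre - 13]
10. n3.hot = true  [f.pre > 13]
11. n3.lab = "rwv"  [A.tag ++ "v"]
12. n2.key = "qrwv"  ["q" ++ A.lab]
13. n2.idx = -5  [A.cnt * -2 - 3]
14. n5.tag = "vmvzvzvm"  [S.off ++ S.sig]
15. n6.pre = 11  [terminal]
16. n7.sig = "kv"  ["kv"]
17. n7.off = "vmvzvzvmv"  [A.tag ++ "v"]
18. n7.cnt = 10  [10]
19. n8.pre = -2  [terminal]
20. n9.cnt = "mv"  [terminal]
21. n7.wid = 23  [S.cnt + 13]
22. n5.cnt = 11  [f.pre + S.wid - 23]
23. n5.hot = false  [S.wid > 23]
24. n5.lab = "yvmvzvzvm"  ["y" ++ A.tag]
25. n1.wid = 23  [len(S.sig) + 19]
26. n0.wid = 19  [19]

"yvmvzvzvm"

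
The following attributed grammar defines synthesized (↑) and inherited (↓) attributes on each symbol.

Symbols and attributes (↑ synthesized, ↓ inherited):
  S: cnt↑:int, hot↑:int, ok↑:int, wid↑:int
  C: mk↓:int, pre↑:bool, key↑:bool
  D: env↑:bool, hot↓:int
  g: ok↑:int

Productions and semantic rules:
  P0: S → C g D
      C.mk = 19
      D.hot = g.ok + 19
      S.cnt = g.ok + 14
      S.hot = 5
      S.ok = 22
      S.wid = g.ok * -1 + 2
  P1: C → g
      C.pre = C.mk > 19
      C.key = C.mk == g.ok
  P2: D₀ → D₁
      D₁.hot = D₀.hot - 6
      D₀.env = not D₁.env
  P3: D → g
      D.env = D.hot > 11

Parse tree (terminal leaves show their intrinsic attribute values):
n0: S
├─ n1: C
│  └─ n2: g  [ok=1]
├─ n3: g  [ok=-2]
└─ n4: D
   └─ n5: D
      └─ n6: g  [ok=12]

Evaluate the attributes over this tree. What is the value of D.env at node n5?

1. n1.mk = 19  [19]
2. n2.ok = 1  [terminal]
3. n1.pre = false  [C.mk > 19]
4. n1.key = false  [C.mk == g.ok]
5. n3.ok = -2  [terminal]
6. n4.hot = 17  [g.ok + 19]
7. n5.hot = 11  [D₀.hot - 6]
8. n6.ok = 12  [terminal]
9. n5.env = false  [D.hot > 11]
10. n4.env = true  [not D₁.env]
11. n0.cnt = 12  [g.ok + 14]
12. n0.hot = 5  [5]
13. n0.ok = 22  [22]
14. n0.wid = 4  [g.ok * -1 + 2]

false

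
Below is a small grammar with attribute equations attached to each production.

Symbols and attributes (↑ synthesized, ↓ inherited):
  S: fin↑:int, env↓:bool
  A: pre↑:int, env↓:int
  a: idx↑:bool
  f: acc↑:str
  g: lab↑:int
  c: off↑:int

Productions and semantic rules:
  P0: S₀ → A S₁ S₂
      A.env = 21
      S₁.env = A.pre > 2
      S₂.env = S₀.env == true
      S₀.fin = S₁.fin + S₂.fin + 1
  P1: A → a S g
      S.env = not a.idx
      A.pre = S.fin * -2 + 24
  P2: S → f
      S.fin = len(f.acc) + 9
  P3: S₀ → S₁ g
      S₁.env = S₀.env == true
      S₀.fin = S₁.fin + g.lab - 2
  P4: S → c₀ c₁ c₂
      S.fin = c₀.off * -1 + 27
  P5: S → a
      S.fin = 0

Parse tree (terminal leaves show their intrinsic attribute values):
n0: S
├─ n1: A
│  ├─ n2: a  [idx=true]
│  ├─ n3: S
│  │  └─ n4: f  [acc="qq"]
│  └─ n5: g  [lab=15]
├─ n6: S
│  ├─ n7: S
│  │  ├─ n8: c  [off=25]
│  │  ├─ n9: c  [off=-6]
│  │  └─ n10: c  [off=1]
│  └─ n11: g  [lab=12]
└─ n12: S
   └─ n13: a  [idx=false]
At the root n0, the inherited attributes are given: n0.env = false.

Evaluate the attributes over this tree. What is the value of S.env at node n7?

false

1. n0.env = false  [given at root]
2. n1.env = 21  [21]
3. n2.idx = true  [terminal]
4. n3.env = false  [not a.idx]
5. n4.acc = "qq"  [terminal]
6. n3.fin = 11  [len(f.acc) + 9]
7. n5.lab = 15  [terminal]
8. n1.pre = 2  [S.fin * -2 + 24]
9. n6.env = false  [A.pre > 2]
10. n7.env = false  [S₀.env == true]
11. n8.off = 25  [terminal]
12. n9.off = -6  [terminal]
13. n10.off = 1  [terminal]
14. n7.fin = 2  [c₀.off * -1 + 27]
15. n11.lab = 12  [terminal]
16. n6.fin = 12  [S₁.fin + g.lab - 2]
17. n12.env = false  [S₀.env == true]
18. n13.idx = false  [terminal]
19. n12.fin = 0  [0]
20. n0.fin = 13  [S₁.fin + S₂.fin + 1]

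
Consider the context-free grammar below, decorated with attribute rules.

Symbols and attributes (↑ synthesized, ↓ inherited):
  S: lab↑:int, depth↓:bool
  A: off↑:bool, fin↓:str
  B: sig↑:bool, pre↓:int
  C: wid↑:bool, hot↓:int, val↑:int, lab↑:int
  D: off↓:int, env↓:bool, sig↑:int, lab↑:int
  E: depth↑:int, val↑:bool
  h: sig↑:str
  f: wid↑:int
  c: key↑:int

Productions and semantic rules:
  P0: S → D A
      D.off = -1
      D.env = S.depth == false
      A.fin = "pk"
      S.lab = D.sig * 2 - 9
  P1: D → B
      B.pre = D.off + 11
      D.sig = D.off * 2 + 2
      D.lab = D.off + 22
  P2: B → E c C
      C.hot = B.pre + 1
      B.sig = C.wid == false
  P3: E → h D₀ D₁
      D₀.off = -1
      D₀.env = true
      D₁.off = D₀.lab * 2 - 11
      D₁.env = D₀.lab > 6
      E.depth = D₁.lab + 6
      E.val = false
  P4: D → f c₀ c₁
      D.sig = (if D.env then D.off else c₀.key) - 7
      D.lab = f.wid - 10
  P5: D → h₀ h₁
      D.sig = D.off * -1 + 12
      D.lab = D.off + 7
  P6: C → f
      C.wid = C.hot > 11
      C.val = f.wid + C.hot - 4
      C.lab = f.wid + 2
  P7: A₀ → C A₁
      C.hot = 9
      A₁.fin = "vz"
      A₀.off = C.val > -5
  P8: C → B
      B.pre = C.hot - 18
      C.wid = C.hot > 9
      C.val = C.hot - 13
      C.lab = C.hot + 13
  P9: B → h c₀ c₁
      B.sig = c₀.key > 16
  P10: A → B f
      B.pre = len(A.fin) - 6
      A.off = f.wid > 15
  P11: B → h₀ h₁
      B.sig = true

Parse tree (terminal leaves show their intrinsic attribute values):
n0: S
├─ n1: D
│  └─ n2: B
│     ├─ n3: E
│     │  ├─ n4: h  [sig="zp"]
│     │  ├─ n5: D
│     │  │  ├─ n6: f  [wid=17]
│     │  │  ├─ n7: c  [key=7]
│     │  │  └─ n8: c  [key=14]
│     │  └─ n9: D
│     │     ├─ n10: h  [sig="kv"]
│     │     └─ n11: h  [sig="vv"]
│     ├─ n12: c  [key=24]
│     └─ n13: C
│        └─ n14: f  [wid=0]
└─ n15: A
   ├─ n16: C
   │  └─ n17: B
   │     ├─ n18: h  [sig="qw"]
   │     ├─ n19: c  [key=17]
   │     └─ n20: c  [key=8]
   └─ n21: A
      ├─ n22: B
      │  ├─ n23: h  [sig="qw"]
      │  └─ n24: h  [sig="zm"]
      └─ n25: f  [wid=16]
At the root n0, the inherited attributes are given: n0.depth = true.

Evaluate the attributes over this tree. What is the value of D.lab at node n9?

1. n0.depth = true  [given at root]
2. n1.off = -1  [-1]
3. n1.env = false  [S.depth == false]
4. n2.pre = 10  [D.off + 11]
5. n4.sig = "zp"  [terminal]
6. n5.off = -1  [-1]
7. n5.env = true  [true]
8. n6.wid = 17  [terminal]
9. n7.key = 7  [terminal]
10. n8.key = 14  [terminal]
11. n5.sig = -8  [(if D.env then D.off else c₀.key) - 7]
12. n5.lab = 7  [f.wid - 10]
13. n9.off = 3  [D₀.lab * 2 - 11]
14. n9.env = true  [D₀.lab > 6]
15. n10.sig = "kv"  [terminal]
16. n11.sig = "vv"  [terminal]
17. n9.sig = 9  [D.off * -1 + 12]
18. n9.lab = 10  [D.off + 7]
19. n3.depth = 16  [D₁.lab + 6]
20. n3.val = false  [false]
21. n12.key = 24  [terminal]
22. n13.hot = 11  [B.pre + 1]
23. n14.wid = 0  [terminal]
24. n13.wid = false  [C.hot > 11]
25. n13.val = 7  [f.wid + C.hot - 4]
26. n13.lab = 2  [f.wid + 2]
27. n2.sig = true  [C.wid == false]
28. n1.sig = 0  [D.off * 2 + 2]
29. n1.lab = 21  [D.off + 22]
30. n15.fin = "pk"  ["pk"]
31. n16.hot = 9  [9]
32. n17.pre = -9  [C.hot - 18]
33. n18.sig = "qw"  [terminal]
34. n19.key = 17  [terminal]
35. n20.key = 8  [terminal]
36. n17.sig = true  [c₀.key > 16]
37. n16.wid = false  [C.hot > 9]
38. n16.val = -4  [C.hot - 13]
39. n16.lab = 22  [C.hot + 13]
40. n21.fin = "vz"  ["vz"]
41. n22.pre = -4  [len(A.fin) - 6]
42. n23.sig = "qw"  [terminal]
43. n24.sig = "zm"  [terminal]
44. n22.sig = true  [true]
45. n25.wid = 16  [terminal]
46. n21.off = true  [f.wid > 15]
47. n15.off = true  [C.val > -5]
48. n0.lab = -9  [D.sig * 2 - 9]

10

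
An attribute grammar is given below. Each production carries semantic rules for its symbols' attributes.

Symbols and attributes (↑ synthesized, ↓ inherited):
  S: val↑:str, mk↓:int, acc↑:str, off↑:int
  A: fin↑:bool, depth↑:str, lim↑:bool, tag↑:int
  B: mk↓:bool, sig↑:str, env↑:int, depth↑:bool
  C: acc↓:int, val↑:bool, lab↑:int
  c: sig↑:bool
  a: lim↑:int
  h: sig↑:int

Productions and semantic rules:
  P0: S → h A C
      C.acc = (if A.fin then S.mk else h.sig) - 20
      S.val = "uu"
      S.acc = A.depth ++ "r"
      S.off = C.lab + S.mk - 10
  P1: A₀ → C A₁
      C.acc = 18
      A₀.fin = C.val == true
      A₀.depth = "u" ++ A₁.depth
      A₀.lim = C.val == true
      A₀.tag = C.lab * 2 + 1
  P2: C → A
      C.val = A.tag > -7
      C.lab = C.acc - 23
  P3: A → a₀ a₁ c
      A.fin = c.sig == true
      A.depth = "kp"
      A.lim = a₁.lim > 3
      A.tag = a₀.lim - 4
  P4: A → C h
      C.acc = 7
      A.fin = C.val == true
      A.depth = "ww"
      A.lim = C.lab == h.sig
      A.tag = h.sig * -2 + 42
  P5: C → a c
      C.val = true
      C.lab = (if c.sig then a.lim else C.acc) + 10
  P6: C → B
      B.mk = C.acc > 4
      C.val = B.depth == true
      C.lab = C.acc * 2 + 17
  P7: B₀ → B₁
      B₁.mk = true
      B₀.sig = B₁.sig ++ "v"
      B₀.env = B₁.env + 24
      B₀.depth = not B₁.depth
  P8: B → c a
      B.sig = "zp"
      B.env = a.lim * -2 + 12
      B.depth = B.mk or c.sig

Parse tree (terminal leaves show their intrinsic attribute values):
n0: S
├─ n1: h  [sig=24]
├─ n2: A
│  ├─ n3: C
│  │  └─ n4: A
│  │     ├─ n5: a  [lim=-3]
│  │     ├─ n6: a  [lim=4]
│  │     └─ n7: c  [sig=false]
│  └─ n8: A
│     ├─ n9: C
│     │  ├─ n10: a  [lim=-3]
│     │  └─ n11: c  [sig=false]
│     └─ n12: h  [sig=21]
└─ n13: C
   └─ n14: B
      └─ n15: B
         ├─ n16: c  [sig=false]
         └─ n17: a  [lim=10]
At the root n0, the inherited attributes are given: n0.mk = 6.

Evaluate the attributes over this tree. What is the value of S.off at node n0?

21

1. n0.mk = 6  [given at root]
2. n1.sig = 24  [terminal]
3. n3.acc = 18  [18]
4. n5.lim = -3  [terminal]
5. n6.lim = 4  [terminal]
6. n7.sig = false  [terminal]
7. n4.fin = false  [c.sig == true]
8. n4.depth = "kp"  ["kp"]
9. n4.lim = true  [a₁.lim > 3]
10. n4.tag = -7  [a₀.lim - 4]
11. n3.val = false  [A.tag > -7]
12. n3.lab = -5  [C.acc - 23]
13. n9.acc = 7  [7]
14. n10.lim = -3  [terminal]
15. n11.sig = false  [terminal]
16. n9.val = true  [true]
17. n9.lab = 17  [(if c.sig then a.lim else C.acc) + 10]
18. n12.sig = 21  [terminal]
19. n8.fin = true  [C.val == true]
20. n8.depth = "ww"  ["ww"]
21. n8.lim = false  [C.lab == h.sig]
22. n8.tag = 0  [h.sig * -2 + 42]
23. n2.fin = false  [C.val == true]
24. n2.depth = "uww"  ["u" ++ A₁.depth]
25. n2.lim = false  [C.val == true]
26. n2.tag = -9  [C.lab * 2 + 1]
27. n13.acc = 4  [(if A.fin then S.mk else h.sig) - 20]
28. n14.mk = false  [C.acc > 4]
29. n15.mk = true  [true]
30. n16.sig = false  [terminal]
31. n17.lim = 10  [terminal]
32. n15.sig = "zp"  ["zp"]
33. n15.env = -8  [a.lim * -2 + 12]
34. n15.depth = true  [B.mk or c.sig]
35. n14.sig = "zpv"  [B₁.sig ++ "v"]
36. n14.env = 16  [B₁.env + 24]
37. n14.depth = false  [not B₁.depth]
38. n13.val = false  [B.depth == true]
39. n13.lab = 25  [C.acc * 2 + 17]
40. n0.val = "uu"  ["uu"]
41. n0.acc = "uwwr"  [A.depth ++ "r"]
42. n0.off = 21  [C.lab + S.mk - 10]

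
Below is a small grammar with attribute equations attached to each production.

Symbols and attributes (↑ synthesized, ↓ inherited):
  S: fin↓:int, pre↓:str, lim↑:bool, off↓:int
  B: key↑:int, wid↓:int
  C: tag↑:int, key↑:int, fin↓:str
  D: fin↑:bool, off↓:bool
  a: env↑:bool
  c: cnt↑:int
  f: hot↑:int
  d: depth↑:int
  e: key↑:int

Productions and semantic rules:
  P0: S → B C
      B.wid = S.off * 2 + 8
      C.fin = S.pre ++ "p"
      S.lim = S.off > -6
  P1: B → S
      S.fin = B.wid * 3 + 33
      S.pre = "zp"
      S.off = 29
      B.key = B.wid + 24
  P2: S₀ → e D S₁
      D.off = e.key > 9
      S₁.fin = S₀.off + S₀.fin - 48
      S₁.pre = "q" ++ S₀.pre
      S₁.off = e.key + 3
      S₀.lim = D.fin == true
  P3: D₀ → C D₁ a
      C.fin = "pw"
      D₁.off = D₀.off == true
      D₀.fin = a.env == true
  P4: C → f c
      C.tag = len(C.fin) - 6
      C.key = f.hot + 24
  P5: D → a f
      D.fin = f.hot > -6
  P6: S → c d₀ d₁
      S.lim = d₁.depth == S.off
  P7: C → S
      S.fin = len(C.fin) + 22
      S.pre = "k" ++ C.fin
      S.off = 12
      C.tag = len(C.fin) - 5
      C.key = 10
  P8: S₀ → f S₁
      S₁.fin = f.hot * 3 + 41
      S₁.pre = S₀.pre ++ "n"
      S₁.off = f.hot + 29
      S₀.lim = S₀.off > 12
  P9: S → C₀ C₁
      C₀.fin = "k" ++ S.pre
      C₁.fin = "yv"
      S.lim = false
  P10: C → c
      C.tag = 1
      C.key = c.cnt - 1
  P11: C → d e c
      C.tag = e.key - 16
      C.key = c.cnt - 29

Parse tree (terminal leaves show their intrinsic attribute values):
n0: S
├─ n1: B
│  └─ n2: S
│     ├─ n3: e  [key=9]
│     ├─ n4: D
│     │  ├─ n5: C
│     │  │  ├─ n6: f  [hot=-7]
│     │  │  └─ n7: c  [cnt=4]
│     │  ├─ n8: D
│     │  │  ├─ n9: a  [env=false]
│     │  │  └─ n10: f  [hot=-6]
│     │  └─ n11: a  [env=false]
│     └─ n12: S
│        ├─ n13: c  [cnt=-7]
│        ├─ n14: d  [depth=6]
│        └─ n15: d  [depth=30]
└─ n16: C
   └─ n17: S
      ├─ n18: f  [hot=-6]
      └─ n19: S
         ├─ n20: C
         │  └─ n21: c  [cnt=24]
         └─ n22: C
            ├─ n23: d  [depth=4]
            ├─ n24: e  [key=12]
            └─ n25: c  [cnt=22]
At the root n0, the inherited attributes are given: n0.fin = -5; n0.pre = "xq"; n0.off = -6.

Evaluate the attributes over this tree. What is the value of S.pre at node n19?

1. n0.fin = -5  [given at root]
2. n0.pre = "xq"  [given at root]
3. n0.off = -6  [given at root]
4. n1.wid = -4  [S.off * 2 + 8]
5. n2.fin = 21  [B.wid * 3 + 33]
6. n2.pre = "zp"  ["zp"]
7. n2.off = 29  [29]
8. n3.key = 9  [terminal]
9. n4.off = false  [e.key > 9]
10. n5.fin = "pw"  ["pw"]
11. n6.hot = -7  [terminal]
12. n7.cnt = 4  [terminal]
13. n5.tag = -4  [len(C.fin) - 6]
14. n5.key = 17  [f.hot + 24]
15. n8.off = false  [D₀.off == true]
16. n9.env = false  [terminal]
17. n10.hot = -6  [terminal]
18. n8.fin = false  [f.hot > -6]
19. n11.env = false  [terminal]
20. n4.fin = false  [a.env == true]
21. n12.fin = 2  [S₀.off + S₀.fin - 48]
22. n12.pre = "qzp"  ["q" ++ S₀.pre]
23. n12.off = 12  [e.key + 3]
24. n13.cnt = -7  [terminal]
25. n14.depth = 6  [terminal]
26. n15.depth = 30  [terminal]
27. n12.lim = false  [d₁.depth == S.off]
28. n2.lim = false  [D.fin == true]
29. n1.key = 20  [B.wid + 24]
30. n16.fin = "xqp"  [S.pre ++ "p"]
31. n17.fin = 25  [len(C.fin) + 22]
32. n17.pre = "kxqp"  ["k" ++ C.fin]
33. n17.off = 12  [12]
34. n18.hot = -6  [terminal]
35. n19.fin = 23  [f.hot * 3 + 41]
36. n19.pre = "kxqpn"  [S₀.pre ++ "n"]
37. n19.off = 23  [f.hot + 29]
38. n20.fin = "kkxqpn"  ["k" ++ S.pre]
39. n21.cnt = 24  [terminal]
40. n20.tag = 1  [1]
41. n20.key = 23  [c.cnt - 1]
42. n22.fin = "yv"  ["yv"]
43. n23.depth = 4  [terminal]
44. n24.key = 12  [terminal]
45. n25.cnt = 22  [terminal]
46. n22.tag = -4  [e.key - 16]
47. n22.key = -7  [c.cnt - 29]
48. n19.lim = false  [false]
49. n17.lim = false  [S₀.off > 12]
50. n16.tag = -2  [len(C.fin) - 5]
51. n16.key = 10  [10]
52. n0.lim = false  [S.off > -6]

"kxqpn"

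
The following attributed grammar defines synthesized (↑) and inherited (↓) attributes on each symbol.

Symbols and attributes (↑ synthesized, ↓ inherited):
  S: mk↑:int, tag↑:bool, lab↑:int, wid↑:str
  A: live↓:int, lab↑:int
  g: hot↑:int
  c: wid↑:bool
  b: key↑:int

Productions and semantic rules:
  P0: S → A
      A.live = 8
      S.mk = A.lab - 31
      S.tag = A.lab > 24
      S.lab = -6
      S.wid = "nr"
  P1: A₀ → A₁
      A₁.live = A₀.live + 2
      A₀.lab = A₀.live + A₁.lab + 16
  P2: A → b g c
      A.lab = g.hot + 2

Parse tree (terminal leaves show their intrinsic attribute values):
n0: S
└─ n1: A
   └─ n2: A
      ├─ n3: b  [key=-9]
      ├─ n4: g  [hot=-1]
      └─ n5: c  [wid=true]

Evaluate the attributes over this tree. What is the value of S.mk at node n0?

-6

1. n1.live = 8  [8]
2. n2.live = 10  [A₀.live + 2]
3. n3.key = -9  [terminal]
4. n4.hot = -1  [terminal]
5. n5.wid = true  [terminal]
6. n2.lab = 1  [g.hot + 2]
7. n1.lab = 25  [A₀.live + A₁.lab + 16]
8. n0.mk = -6  [A.lab - 31]
9. n0.tag = true  [A.lab > 24]
10. n0.lab = -6  [-6]
11. n0.wid = "nr"  ["nr"]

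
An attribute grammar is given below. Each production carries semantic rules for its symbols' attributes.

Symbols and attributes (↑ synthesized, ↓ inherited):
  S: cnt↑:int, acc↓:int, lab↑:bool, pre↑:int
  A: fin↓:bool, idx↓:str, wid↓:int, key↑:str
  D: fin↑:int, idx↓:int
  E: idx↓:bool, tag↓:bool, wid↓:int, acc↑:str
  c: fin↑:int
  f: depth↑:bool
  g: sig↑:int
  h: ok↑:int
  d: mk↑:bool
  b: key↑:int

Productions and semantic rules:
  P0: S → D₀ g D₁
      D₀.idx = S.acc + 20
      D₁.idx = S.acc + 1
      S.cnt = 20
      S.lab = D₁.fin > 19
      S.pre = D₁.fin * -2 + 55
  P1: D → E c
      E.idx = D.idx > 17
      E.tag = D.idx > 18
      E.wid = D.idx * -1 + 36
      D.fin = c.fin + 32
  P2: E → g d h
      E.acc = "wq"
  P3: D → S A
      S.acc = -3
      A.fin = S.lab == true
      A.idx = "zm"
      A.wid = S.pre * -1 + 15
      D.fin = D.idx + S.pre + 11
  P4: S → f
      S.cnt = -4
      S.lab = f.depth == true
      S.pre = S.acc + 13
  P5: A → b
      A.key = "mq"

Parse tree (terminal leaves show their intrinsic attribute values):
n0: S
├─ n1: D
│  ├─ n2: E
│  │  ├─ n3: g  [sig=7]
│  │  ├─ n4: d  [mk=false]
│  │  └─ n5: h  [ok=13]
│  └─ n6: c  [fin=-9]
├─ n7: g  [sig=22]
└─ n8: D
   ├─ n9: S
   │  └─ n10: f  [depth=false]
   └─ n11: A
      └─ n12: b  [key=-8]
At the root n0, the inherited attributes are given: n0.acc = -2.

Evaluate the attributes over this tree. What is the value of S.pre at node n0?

1. n0.acc = -2  [given at root]
2. n1.idx = 18  [S.acc + 20]
3. n2.idx = true  [D.idx > 17]
4. n2.tag = false  [D.idx > 18]
5. n2.wid = 18  [D.idx * -1 + 36]
6. n3.sig = 7  [terminal]
7. n4.mk = false  [terminal]
8. n5.ok = 13  [terminal]
9. n2.acc = "wq"  ["wq"]
10. n6.fin = -9  [terminal]
11. n1.fin = 23  [c.fin + 32]
12. n7.sig = 22  [terminal]
13. n8.idx = -1  [S.acc + 1]
14. n9.acc = -3  [-3]
15. n10.depth = false  [terminal]
16. n9.cnt = -4  [-4]
17. n9.lab = false  [f.depth == true]
18. n9.pre = 10  [S.acc + 13]
19. n11.fin = false  [S.lab == true]
20. n11.idx = "zm"  ["zm"]
21. n11.wid = 5  [S.pre * -1 + 15]
22. n12.key = -8  [terminal]
23. n11.key = "mq"  ["mq"]
24. n8.fin = 20  [D.idx + S.pre + 11]
25. n0.cnt = 20  [20]
26. n0.lab = true  [D₁.fin > 19]
27. n0.pre = 15  [D₁.fin * -2 + 55]

15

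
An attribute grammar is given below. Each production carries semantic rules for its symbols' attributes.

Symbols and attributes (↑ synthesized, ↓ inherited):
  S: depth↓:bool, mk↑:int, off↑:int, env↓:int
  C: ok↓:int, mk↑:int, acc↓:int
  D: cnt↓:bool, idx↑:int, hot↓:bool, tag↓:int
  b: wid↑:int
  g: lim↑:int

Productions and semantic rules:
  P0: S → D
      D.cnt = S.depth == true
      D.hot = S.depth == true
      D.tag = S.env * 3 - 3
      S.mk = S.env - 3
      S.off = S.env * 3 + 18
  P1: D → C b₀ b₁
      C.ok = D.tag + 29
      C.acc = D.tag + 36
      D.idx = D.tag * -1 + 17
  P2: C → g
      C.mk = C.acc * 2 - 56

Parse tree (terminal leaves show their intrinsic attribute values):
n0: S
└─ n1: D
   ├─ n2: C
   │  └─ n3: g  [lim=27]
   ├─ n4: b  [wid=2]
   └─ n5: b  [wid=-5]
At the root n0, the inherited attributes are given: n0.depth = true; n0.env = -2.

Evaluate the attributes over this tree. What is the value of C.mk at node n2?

-2

1. n0.depth = true  [given at root]
2. n0.env = -2  [given at root]
3. n1.cnt = true  [S.depth == true]
4. n1.hot = true  [S.depth == true]
5. n1.tag = -9  [S.env * 3 - 3]
6. n2.ok = 20  [D.tag + 29]
7. n2.acc = 27  [D.tag + 36]
8. n3.lim = 27  [terminal]
9. n2.mk = -2  [C.acc * 2 - 56]
10. n4.wid = 2  [terminal]
11. n5.wid = -5  [terminal]
12. n1.idx = 26  [D.tag * -1 + 17]
13. n0.mk = -5  [S.env - 3]
14. n0.off = 12  [S.env * 3 + 18]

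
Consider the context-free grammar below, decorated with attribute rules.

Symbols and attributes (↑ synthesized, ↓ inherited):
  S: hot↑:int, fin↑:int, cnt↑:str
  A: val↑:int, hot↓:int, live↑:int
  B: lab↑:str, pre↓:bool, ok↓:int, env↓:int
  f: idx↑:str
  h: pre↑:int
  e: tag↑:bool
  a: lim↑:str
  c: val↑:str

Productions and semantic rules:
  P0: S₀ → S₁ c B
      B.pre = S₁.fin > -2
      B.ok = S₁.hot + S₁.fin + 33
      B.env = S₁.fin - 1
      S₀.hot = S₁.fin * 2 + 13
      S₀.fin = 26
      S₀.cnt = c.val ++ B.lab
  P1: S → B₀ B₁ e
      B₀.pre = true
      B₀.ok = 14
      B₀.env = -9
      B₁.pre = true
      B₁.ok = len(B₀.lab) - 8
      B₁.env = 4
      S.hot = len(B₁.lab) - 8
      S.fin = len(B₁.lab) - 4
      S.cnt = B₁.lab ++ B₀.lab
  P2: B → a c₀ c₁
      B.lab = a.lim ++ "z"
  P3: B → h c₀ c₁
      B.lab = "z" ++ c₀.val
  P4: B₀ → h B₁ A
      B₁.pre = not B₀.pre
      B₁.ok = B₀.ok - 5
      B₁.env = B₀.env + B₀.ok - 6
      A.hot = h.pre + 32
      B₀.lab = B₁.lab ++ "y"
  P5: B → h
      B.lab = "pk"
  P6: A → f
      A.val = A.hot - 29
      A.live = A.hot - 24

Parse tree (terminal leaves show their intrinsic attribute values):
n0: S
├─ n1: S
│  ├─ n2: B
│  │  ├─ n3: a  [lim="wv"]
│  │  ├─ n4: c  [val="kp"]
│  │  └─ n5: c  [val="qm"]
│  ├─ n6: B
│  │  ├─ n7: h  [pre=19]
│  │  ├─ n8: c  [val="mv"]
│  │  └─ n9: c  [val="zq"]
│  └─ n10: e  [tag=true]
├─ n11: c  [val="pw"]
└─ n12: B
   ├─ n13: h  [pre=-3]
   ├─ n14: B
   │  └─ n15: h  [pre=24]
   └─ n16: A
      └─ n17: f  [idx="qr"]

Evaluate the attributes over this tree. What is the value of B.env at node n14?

1. n2.pre = true  [true]
2. n2.ok = 14  [14]
3. n2.env = -9  [-9]
4. n3.lim = "wv"  [terminal]
5. n4.val = "kp"  [terminal]
6. n5.val = "qm"  [terminal]
7. n2.lab = "wvz"  [a.lim ++ "z"]
8. n6.pre = true  [true]
9. n6.ok = -5  [len(B₀.lab) - 8]
10. n6.env = 4  [4]
11. n7.pre = 19  [terminal]
12. n8.val = "mv"  [terminal]
13. n9.val = "zq"  [terminal]
14. n6.lab = "zmv"  ["z" ++ c₀.val]
15. n10.tag = true  [terminal]
16. n1.hot = -5  [len(B₁.lab) - 8]
17. n1.fin = -1  [len(B₁.lab) - 4]
18. n1.cnt = "zmvwvz"  [B₁.lab ++ B₀.lab]
19. n11.val = "pw"  [terminal]
20. n12.pre = true  [S₁.fin > -2]
21. n12.ok = 27  [S₁.hot + S₁.fin + 33]
22. n12.env = -2  [S₁.fin - 1]
23. n13.pre = -3  [terminal]
24. n14.pre = false  [not B₀.pre]
25. n14.ok = 22  [B₀.ok - 5]
26. n14.env = 19  [B₀.env + B₀.ok - 6]
27. n15.pre = 24  [terminal]
28. n14.lab = "pk"  ["pk"]
29. n16.hot = 29  [h.pre + 32]
30. n17.idx = "qr"  [terminal]
31. n16.val = 0  [A.hot - 29]
32. n16.live = 5  [A.hot - 24]
33. n12.lab = "pky"  [B₁.lab ++ "y"]
34. n0.hot = 11  [S₁.fin * 2 + 13]
35. n0.fin = 26  [26]
36. n0.cnt = "pwpky"  [c.val ++ B.lab]

19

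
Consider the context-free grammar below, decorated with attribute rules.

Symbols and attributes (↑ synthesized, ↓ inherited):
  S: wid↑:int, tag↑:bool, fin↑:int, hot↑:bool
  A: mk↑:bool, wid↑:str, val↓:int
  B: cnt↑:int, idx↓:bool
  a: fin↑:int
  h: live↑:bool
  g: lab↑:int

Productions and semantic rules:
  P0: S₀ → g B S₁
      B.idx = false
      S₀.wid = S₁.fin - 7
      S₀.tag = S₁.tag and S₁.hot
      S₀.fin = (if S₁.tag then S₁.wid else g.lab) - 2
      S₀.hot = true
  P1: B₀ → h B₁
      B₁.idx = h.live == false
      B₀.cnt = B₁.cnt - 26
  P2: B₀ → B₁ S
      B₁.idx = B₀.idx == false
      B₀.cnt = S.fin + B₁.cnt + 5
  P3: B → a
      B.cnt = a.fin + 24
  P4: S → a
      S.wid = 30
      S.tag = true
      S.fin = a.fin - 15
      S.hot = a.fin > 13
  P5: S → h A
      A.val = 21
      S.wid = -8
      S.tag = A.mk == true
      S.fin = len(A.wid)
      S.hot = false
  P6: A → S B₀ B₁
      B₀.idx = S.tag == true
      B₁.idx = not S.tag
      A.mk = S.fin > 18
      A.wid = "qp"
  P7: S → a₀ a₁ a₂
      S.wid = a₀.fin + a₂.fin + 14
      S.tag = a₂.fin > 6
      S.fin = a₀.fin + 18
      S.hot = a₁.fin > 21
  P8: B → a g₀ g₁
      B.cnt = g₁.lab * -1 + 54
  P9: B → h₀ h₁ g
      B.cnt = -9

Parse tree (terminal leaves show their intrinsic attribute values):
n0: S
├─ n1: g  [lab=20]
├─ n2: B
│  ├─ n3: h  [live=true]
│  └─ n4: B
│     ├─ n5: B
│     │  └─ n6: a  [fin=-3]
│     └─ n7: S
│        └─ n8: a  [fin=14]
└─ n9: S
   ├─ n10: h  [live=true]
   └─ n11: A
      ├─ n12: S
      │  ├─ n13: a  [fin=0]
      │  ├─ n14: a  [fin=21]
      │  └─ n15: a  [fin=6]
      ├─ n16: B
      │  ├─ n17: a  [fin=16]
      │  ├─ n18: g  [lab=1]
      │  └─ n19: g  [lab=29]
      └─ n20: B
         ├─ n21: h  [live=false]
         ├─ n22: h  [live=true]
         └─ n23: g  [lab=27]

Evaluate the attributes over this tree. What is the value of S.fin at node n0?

18

1. n1.lab = 20  [terminal]
2. n2.idx = false  [false]
3. n3.live = true  [terminal]
4. n4.idx = false  [h.live == false]
5. n5.idx = true  [B₀.idx == false]
6. n6.fin = -3  [terminal]
7. n5.cnt = 21  [a.fin + 24]
8. n8.fin = 14  [terminal]
9. n7.wid = 30  [30]
10. n7.tag = true  [true]
11. n7.fin = -1  [a.fin - 15]
12. n7.hot = true  [a.fin > 13]
13. n4.cnt = 25  [S.fin + B₁.cnt + 5]
14. n2.cnt = -1  [B₁.cnt - 26]
15. n10.live = true  [terminal]
16. n11.val = 21  [21]
17. n13.fin = 0  [terminal]
18. n14.fin = 21  [terminal]
19. n15.fin = 6  [terminal]
20. n12.wid = 20  [a₀.fin + a₂.fin + 14]
21. n12.tag = false  [a₂.fin > 6]
22. n12.fin = 18  [a₀.fin + 18]
23. n12.hot = false  [a₁.fin > 21]
24. n16.idx = false  [S.tag == true]
25. n17.fin = 16  [terminal]
26. n18.lab = 1  [terminal]
27. n19.lab = 29  [terminal]
28. n16.cnt = 25  [g₁.lab * -1 + 54]
29. n20.idx = true  [not S.tag]
30. n21.live = false  [terminal]
31. n22.live = true  [terminal]
32. n23.lab = 27  [terminal]
33. n20.cnt = -9  [-9]
34. n11.mk = false  [S.fin > 18]
35. n11.wid = "qp"  ["qp"]
36. n9.wid = -8  [-8]
37. n9.tag = false  [A.mk == true]
38. n9.fin = 2  [len(A.wid)]
39. n9.hot = false  [false]
40. n0.wid = -5  [S₁.fin - 7]
41. n0.tag = false  [S₁.tag and S₁.hot]
42. n0.fin = 18  [(if S₁.tag then S₁.wid else g.lab) - 2]
43. n0.hot = true  [true]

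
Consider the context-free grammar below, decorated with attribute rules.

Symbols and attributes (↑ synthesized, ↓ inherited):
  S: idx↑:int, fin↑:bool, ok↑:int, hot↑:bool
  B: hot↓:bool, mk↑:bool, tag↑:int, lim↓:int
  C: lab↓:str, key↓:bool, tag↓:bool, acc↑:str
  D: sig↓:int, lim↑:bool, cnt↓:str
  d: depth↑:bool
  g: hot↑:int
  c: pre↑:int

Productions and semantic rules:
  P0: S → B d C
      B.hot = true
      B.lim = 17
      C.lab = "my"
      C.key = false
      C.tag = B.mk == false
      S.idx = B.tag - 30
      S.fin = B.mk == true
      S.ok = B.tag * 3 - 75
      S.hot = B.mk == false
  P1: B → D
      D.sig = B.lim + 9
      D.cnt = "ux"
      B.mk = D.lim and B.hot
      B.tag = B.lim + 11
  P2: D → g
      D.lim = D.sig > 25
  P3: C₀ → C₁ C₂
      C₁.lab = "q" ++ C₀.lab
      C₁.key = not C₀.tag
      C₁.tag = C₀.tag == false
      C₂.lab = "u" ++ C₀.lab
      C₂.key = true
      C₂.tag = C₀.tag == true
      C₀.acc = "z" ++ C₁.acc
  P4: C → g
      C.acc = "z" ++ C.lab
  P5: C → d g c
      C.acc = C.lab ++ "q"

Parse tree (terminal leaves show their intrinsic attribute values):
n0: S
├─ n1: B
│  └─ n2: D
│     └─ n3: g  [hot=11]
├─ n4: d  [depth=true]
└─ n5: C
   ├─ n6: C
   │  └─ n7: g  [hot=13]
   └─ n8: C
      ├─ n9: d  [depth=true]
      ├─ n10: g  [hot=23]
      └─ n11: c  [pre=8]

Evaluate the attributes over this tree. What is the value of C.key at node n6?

true

1. n1.hot = true  [true]
2. n1.lim = 17  [17]
3. n2.sig = 26  [B.lim + 9]
4. n2.cnt = "ux"  ["ux"]
5. n3.hot = 11  [terminal]
6. n2.lim = true  [D.sig > 25]
7. n1.mk = true  [D.lim and B.hot]
8. n1.tag = 28  [B.lim + 11]
9. n4.depth = true  [terminal]
10. n5.lab = "my"  ["my"]
11. n5.key = false  [false]
12. n5.tag = false  [B.mk == false]
13. n6.lab = "qmy"  ["q" ++ C₀.lab]
14. n6.key = true  [not C₀.tag]
15. n6.tag = true  [C₀.tag == false]
16. n7.hot = 13  [terminal]
17. n6.acc = "zqmy"  ["z" ++ C.lab]
18. n8.lab = "umy"  ["u" ++ C₀.lab]
19. n8.key = true  [true]
20. n8.tag = false  [C₀.tag == true]
21. n9.depth = true  [terminal]
22. n10.hot = 23  [terminal]
23. n11.pre = 8  [terminal]
24. n8.acc = "umyq"  [C.lab ++ "q"]
25. n5.acc = "zzqmy"  ["z" ++ C₁.acc]
26. n0.idx = -2  [B.tag - 30]
27. n0.fin = true  [B.mk == true]
28. n0.ok = 9  [B.tag * 3 - 75]
29. n0.hot = false  [B.mk == false]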